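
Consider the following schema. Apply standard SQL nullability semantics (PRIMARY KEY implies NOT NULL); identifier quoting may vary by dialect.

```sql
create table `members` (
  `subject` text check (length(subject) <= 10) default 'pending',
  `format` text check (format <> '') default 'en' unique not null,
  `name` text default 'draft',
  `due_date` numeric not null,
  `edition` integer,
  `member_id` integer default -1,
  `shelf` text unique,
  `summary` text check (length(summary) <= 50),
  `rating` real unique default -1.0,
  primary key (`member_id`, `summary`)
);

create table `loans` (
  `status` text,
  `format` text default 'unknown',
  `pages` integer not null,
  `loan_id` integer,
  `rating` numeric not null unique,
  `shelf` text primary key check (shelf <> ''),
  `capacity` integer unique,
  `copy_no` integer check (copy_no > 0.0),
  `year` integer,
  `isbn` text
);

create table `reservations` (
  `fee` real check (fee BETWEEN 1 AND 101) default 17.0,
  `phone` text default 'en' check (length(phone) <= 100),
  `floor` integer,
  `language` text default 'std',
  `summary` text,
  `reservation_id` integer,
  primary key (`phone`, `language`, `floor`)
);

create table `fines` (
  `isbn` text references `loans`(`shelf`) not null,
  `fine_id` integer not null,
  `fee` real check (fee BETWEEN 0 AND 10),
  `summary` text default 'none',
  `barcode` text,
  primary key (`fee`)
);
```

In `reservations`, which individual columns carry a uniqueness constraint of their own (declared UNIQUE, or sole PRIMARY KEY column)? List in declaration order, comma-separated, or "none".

none

- fee: no UNIQUE or single-column PK constraint.
- phone: part of a composite PRIMARY KEY — only the tuple is unique, not this column on its own.
- floor: part of a composite PRIMARY KEY — only the tuple is unique, not this column on its own.
- language: part of a composite PRIMARY KEY — only the tuple is unique, not this column on its own.
- summary: no UNIQUE or single-column PK constraint.
- reservation_id: no UNIQUE or single-column PK constraint.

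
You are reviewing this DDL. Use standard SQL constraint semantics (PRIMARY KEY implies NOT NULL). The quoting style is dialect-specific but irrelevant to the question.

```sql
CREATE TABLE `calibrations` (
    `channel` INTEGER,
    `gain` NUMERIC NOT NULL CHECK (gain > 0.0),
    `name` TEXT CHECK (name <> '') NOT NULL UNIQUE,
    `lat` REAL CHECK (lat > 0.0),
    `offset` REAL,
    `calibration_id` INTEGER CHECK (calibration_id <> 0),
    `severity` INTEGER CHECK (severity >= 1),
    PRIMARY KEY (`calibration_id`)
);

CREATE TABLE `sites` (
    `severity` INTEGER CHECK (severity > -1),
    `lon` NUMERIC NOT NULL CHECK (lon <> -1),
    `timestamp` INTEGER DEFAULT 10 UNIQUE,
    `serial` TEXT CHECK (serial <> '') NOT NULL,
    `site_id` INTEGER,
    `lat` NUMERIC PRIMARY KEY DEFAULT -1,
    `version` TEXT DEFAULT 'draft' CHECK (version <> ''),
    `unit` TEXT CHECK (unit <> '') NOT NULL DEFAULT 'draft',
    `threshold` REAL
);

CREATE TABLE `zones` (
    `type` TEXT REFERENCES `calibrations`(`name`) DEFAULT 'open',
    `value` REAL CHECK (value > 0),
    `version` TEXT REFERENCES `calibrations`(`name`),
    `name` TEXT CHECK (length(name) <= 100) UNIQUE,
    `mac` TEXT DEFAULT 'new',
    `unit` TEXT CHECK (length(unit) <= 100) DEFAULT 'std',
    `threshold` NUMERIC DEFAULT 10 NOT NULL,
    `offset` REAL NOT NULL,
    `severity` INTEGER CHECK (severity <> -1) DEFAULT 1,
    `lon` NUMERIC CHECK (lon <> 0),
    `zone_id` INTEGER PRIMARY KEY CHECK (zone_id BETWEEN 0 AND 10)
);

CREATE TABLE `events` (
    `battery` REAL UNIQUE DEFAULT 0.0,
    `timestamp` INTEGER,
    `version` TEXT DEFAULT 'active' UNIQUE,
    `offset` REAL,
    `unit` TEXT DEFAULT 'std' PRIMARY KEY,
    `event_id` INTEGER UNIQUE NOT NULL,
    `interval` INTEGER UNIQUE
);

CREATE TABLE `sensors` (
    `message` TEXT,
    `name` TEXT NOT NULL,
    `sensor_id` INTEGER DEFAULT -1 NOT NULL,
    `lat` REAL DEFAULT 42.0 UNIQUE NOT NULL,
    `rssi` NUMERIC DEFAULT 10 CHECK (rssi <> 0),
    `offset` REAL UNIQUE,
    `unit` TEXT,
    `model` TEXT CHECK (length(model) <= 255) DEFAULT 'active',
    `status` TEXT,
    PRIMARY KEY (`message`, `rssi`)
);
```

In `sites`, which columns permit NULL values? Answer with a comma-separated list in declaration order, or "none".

- severity: CHECK does not forbid NULL (a CHECK constraint passes when its expression is NULL) → nullable.
- lon: declared NOT NULL → not nullable.
- timestamp: UNIQUE does not imply NOT NULL → nullable.
- serial: declared NOT NULL → not nullable.
- site_id: no NOT NULL constraint applies → nullable.
- lat: part of the PRIMARY KEY, which implies NOT NULL → not nullable.
- version: CHECK does not forbid NULL (a CHECK constraint passes when its expression is NULL) → nullable.
- unit: declared NOT NULL → not nullable.
- threshold: no NOT NULL constraint applies → nullable.

severity, timestamp, site_id, version, threshold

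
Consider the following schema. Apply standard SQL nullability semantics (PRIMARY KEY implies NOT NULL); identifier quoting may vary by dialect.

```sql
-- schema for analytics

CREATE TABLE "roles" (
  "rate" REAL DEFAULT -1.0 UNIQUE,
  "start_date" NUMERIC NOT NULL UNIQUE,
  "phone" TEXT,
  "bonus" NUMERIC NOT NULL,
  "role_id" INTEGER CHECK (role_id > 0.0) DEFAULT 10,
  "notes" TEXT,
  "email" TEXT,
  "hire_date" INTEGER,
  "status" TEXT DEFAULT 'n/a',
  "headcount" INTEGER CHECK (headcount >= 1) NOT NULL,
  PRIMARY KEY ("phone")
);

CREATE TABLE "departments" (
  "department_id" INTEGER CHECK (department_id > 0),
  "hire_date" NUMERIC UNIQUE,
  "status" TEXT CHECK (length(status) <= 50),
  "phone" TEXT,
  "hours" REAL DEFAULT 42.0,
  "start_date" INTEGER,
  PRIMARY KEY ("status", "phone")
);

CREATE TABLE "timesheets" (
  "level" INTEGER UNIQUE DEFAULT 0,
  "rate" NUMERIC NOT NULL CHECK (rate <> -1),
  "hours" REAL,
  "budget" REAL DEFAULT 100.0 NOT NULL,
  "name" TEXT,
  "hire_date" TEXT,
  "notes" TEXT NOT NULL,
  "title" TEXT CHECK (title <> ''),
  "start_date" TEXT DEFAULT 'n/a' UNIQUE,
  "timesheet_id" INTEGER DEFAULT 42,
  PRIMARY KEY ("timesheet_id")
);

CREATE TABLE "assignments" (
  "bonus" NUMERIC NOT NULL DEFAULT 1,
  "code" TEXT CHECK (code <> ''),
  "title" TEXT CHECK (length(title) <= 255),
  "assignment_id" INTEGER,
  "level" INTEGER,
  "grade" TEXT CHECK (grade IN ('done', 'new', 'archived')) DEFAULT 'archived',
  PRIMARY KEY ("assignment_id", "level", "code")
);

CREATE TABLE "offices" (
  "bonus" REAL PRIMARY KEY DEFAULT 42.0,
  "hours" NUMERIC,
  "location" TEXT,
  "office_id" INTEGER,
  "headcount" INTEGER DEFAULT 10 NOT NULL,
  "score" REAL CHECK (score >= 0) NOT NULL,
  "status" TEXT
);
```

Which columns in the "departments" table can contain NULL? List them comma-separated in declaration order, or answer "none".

- department_id: CHECK does not forbid NULL (a CHECK constraint passes when its expression is NULL) → nullable.
- hire_date: UNIQUE does not imply NOT NULL → nullable.
- status: part of the PRIMARY KEY, which implies NOT NULL → not nullable.
- phone: part of the PRIMARY KEY, which implies NOT NULL → not nullable.
- hours: DEFAULT only fills an omitted column; an explicit NULL is still allowed → nullable.
- start_date: no NOT NULL constraint applies → nullable.

department_id, hire_date, hours, start_date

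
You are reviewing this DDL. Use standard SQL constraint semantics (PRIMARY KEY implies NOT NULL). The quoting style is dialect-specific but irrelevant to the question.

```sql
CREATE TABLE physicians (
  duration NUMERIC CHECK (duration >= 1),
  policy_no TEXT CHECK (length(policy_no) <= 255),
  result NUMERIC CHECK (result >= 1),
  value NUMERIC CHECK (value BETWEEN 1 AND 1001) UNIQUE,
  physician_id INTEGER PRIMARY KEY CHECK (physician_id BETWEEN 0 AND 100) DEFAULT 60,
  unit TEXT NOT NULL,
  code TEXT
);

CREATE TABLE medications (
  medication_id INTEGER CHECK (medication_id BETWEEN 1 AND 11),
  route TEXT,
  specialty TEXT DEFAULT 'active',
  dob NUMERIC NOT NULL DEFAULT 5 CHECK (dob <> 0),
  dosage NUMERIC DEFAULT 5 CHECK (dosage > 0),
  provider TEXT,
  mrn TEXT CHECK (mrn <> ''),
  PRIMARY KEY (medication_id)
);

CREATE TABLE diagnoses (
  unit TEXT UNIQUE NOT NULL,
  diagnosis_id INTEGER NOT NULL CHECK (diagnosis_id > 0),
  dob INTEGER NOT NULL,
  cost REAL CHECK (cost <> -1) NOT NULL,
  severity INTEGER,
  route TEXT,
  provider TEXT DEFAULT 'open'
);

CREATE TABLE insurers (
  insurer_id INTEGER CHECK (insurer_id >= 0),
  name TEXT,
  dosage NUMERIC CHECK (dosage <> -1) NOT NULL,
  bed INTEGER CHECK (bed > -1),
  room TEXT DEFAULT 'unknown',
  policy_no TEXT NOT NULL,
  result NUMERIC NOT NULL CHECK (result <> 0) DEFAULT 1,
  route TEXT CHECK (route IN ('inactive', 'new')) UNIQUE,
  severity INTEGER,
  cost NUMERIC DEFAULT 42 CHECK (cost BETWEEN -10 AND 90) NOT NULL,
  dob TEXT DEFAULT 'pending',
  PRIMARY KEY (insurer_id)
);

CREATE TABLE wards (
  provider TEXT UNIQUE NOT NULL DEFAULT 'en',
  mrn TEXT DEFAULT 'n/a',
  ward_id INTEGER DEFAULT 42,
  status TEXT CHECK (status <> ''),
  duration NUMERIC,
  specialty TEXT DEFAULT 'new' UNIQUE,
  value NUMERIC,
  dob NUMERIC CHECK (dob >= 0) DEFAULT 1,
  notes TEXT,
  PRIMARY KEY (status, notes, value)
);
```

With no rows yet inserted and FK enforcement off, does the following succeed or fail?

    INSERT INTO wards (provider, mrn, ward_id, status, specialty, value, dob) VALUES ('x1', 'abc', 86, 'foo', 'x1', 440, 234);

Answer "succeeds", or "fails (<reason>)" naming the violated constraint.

notes is omitted from the column list and has no DEFAULT, so it would receive NULL.
But notes is part of the PRIMARY KEY (implied NOT NULL).

fails (NOT NULL on notes)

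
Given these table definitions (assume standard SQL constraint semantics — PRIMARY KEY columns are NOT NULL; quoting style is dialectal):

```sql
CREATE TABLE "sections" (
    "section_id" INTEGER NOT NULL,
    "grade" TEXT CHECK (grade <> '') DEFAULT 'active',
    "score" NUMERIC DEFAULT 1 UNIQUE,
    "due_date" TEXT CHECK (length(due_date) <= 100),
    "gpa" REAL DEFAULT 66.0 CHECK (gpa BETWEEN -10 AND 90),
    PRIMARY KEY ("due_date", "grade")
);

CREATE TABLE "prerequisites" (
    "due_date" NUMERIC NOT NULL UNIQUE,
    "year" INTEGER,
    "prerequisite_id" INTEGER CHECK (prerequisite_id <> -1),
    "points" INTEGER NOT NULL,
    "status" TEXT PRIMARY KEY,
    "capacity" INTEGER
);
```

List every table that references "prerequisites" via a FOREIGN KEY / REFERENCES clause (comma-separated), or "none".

No REFERENCES clause anywhere in the schema names prerequisites.

none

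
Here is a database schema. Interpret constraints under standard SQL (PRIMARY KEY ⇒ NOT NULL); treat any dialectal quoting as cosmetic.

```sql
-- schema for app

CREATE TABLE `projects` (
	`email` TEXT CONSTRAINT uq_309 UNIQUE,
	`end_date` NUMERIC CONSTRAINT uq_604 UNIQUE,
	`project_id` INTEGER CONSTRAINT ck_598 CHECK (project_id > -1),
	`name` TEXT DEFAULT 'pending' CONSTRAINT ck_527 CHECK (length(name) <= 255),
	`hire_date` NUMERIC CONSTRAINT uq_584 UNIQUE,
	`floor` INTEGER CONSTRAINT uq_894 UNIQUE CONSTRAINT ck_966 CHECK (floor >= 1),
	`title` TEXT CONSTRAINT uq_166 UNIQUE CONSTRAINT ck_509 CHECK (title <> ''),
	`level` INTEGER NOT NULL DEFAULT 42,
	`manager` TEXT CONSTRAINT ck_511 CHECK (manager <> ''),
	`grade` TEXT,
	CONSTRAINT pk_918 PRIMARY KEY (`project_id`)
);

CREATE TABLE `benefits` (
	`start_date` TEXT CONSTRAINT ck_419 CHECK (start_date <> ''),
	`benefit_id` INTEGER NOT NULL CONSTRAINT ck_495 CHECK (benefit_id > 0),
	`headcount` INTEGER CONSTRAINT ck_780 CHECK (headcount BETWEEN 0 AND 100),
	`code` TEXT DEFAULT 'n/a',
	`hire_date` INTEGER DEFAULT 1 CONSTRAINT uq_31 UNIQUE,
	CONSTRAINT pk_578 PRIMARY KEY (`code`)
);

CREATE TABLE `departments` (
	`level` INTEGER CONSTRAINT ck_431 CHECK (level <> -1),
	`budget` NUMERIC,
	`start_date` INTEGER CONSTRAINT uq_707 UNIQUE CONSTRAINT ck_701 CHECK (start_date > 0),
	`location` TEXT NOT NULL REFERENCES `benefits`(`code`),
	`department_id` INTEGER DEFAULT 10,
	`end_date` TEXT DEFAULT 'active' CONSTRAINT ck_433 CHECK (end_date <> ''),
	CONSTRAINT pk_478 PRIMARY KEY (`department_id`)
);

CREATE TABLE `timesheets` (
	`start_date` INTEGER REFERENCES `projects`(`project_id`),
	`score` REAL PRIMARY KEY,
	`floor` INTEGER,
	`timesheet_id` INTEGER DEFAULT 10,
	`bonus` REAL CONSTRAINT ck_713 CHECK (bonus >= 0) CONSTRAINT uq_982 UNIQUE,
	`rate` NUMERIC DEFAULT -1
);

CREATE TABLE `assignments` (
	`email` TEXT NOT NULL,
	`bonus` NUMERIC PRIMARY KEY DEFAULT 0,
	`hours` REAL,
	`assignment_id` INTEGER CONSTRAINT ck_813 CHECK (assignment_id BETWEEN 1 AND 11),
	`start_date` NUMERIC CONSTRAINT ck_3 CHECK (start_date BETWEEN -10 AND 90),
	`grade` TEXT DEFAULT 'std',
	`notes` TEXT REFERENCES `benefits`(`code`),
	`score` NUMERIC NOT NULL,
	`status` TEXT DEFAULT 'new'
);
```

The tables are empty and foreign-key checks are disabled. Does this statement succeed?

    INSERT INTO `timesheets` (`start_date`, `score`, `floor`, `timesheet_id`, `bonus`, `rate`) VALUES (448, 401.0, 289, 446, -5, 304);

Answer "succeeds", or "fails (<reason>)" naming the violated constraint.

fails (CHECK on bonus)

The value -5 for bonus violates CHECK (bonus >= 0).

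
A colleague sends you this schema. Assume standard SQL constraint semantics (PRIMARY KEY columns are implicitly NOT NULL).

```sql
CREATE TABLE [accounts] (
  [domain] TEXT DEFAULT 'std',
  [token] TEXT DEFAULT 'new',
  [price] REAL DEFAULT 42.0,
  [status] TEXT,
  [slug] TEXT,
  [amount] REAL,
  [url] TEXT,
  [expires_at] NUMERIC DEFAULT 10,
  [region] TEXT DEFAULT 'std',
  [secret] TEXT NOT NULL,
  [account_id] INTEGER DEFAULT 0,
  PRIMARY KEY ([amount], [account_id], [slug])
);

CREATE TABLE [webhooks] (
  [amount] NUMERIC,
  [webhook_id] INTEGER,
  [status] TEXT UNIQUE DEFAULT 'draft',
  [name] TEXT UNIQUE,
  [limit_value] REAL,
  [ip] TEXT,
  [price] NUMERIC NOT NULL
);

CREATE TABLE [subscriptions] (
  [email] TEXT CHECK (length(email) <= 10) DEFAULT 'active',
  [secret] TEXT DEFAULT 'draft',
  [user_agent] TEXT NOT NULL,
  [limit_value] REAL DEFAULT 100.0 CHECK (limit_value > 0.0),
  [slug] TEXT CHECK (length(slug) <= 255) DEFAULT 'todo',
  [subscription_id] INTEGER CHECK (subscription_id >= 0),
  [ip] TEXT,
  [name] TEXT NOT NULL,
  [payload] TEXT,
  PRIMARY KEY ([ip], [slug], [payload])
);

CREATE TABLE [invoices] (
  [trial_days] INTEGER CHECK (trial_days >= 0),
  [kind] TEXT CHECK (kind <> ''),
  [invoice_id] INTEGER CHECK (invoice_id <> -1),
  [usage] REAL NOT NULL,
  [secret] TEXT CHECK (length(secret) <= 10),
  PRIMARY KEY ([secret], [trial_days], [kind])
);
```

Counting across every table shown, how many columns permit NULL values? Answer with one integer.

18

accounts: 7 nullable (domain, token, price, status, url, expires_at, region — PK (amount, account_id, slug) and explicit NOT NULL columns excluded).
webhooks: 6 nullable (amount, webhook_id, status, name, limit_value, ip — PK none and explicit NOT NULL columns excluded).
subscriptions: 4 nullable (email, secret, limit_value, subscription_id — PK (ip, slug, payload) and explicit NOT NULL columns excluded).
invoices: 1 nullable (invoice_id — PK (secret, trial_days, kind) and explicit NOT NULL columns excluded).
Total: 7 + 6 + 4 + 1 = 18.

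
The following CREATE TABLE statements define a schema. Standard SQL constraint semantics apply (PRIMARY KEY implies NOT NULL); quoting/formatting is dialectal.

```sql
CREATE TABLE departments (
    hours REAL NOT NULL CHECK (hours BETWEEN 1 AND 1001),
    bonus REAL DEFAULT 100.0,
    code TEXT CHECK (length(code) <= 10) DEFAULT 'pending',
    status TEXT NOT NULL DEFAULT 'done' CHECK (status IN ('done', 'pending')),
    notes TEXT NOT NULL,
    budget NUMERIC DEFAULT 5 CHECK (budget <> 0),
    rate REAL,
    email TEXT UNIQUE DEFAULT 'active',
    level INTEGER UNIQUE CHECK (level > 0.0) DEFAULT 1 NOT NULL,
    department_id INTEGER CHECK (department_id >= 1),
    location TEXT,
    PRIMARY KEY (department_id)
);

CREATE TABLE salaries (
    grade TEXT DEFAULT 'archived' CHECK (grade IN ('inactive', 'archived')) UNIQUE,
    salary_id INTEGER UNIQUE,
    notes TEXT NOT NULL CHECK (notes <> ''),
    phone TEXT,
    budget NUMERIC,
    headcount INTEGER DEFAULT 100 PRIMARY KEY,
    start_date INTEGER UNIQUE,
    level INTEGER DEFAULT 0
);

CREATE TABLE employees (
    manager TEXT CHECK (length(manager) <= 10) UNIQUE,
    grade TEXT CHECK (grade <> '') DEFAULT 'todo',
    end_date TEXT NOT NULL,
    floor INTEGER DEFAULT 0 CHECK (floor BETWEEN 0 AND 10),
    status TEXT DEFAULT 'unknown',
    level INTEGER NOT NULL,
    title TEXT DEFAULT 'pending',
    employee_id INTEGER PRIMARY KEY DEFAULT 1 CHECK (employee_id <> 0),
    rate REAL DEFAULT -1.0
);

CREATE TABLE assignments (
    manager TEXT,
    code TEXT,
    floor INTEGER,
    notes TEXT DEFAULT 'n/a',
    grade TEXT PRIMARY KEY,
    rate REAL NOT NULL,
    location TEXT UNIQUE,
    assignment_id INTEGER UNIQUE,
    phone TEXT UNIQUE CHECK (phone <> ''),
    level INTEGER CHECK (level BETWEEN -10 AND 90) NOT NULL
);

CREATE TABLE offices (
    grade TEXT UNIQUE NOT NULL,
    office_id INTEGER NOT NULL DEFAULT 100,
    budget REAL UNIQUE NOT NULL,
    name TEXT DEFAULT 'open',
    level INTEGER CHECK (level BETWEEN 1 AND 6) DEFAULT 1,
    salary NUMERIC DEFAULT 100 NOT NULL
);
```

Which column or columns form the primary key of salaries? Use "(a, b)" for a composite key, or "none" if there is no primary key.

headcount is declared PRIMARY KEY inline on the column.

headcount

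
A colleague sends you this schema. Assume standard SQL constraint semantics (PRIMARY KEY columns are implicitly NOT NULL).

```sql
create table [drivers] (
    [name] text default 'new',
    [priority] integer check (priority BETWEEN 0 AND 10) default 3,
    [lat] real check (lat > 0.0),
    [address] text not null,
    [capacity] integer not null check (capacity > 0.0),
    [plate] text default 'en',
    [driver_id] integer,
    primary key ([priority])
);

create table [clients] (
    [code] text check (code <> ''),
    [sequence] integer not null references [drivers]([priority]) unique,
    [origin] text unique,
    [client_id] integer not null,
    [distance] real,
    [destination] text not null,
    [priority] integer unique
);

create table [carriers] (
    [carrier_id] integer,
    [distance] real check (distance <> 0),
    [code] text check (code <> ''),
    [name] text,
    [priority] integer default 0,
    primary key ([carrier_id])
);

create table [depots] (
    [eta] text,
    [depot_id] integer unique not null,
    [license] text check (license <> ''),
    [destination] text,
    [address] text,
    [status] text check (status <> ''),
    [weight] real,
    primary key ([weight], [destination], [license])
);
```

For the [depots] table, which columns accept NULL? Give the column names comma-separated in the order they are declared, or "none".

eta, address, status

- eta: no NOT NULL constraint applies → nullable.
- depot_id: declared NOT NULL → not nullable.
- license: part of the PRIMARY KEY, which implies NOT NULL → not nullable.
- destination: part of the PRIMARY KEY, which implies NOT NULL → not nullable.
- address: no NOT NULL constraint applies → nullable.
- status: CHECK does not forbid NULL (a CHECK constraint passes when its expression is NULL) → nullable.
- weight: part of the PRIMARY KEY, which implies NOT NULL → not nullable.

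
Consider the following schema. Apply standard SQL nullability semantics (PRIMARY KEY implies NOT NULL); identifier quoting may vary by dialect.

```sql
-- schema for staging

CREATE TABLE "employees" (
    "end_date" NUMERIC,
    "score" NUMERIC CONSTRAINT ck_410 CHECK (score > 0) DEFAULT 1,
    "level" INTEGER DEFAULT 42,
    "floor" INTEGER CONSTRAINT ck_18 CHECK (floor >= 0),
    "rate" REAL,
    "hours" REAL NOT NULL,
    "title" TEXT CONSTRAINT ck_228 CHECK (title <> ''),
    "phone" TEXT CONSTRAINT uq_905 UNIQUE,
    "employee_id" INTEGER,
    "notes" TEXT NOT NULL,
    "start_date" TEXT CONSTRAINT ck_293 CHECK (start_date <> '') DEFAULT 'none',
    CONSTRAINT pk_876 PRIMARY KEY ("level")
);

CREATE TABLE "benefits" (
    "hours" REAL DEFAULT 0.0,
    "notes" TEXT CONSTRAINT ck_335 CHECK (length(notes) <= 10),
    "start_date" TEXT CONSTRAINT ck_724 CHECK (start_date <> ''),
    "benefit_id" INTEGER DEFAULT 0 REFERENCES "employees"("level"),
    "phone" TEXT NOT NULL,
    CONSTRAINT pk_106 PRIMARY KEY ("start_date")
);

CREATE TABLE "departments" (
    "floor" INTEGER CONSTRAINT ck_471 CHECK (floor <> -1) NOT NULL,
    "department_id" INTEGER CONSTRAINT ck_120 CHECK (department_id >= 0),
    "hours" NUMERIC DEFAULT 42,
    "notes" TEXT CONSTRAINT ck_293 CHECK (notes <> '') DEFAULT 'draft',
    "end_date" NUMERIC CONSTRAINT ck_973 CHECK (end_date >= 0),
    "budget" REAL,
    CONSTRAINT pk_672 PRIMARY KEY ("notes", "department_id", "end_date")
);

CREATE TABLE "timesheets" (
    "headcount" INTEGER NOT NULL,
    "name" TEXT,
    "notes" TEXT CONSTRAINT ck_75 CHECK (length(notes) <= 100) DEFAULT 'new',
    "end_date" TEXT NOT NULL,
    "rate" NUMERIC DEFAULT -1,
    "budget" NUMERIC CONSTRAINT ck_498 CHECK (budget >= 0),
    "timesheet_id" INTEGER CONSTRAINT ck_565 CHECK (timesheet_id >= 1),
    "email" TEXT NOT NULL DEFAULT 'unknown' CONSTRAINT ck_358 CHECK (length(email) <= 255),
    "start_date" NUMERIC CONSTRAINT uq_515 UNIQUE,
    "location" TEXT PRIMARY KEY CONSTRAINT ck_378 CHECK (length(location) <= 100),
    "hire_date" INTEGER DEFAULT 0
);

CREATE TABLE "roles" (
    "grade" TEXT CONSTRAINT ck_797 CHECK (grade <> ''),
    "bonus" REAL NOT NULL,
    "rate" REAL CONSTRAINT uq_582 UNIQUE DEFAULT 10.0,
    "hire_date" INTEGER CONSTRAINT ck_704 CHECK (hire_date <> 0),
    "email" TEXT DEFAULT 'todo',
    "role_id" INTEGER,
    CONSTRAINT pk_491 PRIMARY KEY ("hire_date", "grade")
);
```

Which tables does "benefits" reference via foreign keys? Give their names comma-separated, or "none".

- benefit_id REFERENCES employees(level).

employees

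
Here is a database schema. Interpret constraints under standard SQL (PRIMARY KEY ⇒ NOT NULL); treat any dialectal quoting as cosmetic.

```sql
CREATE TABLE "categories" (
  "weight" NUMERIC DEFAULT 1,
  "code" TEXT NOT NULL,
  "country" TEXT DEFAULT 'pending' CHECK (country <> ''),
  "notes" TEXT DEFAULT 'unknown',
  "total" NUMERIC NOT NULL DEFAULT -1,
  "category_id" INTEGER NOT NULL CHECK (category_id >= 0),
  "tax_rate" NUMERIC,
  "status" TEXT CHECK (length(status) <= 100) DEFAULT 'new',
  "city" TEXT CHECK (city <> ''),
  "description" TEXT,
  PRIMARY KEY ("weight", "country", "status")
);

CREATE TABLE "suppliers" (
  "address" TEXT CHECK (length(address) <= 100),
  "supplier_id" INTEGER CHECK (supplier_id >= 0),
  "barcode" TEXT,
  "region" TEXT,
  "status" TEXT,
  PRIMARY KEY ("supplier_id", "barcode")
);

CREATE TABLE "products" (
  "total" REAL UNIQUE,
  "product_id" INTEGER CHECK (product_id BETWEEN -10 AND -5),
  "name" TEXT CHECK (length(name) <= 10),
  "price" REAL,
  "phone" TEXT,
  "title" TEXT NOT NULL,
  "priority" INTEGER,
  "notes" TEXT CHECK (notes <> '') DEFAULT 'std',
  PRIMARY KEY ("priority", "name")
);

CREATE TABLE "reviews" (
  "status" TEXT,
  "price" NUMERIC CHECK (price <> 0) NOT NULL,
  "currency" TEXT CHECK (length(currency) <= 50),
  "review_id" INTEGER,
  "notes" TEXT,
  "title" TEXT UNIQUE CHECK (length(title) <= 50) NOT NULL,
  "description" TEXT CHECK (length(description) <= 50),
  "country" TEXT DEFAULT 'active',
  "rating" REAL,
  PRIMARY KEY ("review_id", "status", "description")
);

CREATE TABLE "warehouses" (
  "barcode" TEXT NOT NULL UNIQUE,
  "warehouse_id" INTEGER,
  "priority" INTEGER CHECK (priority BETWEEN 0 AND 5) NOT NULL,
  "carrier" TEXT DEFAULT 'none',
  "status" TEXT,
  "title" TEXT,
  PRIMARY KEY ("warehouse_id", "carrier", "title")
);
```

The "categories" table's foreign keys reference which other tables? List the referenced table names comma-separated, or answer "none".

none

No column in categories has a REFERENCES clause.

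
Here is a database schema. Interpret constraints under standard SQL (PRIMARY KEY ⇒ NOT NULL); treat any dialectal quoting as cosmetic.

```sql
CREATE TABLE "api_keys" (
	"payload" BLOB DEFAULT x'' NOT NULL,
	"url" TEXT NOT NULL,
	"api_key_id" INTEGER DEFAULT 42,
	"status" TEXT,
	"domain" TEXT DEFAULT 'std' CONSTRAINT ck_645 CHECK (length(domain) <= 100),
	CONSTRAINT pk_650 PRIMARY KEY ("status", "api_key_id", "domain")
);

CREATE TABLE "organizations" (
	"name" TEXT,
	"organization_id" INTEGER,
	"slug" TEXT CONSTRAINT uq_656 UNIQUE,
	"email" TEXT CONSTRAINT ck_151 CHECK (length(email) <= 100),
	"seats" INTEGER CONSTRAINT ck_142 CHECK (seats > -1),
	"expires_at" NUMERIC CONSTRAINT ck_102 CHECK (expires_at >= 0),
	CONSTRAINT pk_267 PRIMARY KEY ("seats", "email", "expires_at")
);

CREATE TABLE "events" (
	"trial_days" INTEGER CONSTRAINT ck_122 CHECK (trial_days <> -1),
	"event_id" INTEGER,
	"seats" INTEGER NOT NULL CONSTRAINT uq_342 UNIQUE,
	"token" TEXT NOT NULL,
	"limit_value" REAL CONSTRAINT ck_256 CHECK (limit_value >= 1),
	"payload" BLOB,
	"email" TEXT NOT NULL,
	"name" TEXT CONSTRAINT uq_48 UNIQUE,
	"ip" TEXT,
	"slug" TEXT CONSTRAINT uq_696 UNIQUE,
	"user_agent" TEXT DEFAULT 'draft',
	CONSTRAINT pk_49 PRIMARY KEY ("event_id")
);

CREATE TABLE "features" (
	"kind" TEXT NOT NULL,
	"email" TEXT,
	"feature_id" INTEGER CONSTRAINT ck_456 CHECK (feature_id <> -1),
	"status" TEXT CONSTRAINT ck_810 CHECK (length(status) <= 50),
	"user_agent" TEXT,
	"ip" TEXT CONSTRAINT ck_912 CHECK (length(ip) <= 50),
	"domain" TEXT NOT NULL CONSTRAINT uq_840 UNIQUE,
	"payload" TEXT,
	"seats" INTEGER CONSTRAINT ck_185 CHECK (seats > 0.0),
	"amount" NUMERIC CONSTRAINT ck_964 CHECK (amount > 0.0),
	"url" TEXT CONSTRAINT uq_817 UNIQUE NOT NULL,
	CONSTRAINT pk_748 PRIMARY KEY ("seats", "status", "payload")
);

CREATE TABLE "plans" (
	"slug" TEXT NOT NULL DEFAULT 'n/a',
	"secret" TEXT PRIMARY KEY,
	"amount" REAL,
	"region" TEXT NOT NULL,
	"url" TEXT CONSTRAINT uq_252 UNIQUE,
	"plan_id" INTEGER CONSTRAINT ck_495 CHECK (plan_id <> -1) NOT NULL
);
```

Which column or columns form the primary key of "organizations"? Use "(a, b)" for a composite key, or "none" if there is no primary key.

(seats, email, expires_at)

A table-level PRIMARY KEY clause names 3 columns: seats, email, expires_at.
This is a composite key — the combination is unique, not each column individually.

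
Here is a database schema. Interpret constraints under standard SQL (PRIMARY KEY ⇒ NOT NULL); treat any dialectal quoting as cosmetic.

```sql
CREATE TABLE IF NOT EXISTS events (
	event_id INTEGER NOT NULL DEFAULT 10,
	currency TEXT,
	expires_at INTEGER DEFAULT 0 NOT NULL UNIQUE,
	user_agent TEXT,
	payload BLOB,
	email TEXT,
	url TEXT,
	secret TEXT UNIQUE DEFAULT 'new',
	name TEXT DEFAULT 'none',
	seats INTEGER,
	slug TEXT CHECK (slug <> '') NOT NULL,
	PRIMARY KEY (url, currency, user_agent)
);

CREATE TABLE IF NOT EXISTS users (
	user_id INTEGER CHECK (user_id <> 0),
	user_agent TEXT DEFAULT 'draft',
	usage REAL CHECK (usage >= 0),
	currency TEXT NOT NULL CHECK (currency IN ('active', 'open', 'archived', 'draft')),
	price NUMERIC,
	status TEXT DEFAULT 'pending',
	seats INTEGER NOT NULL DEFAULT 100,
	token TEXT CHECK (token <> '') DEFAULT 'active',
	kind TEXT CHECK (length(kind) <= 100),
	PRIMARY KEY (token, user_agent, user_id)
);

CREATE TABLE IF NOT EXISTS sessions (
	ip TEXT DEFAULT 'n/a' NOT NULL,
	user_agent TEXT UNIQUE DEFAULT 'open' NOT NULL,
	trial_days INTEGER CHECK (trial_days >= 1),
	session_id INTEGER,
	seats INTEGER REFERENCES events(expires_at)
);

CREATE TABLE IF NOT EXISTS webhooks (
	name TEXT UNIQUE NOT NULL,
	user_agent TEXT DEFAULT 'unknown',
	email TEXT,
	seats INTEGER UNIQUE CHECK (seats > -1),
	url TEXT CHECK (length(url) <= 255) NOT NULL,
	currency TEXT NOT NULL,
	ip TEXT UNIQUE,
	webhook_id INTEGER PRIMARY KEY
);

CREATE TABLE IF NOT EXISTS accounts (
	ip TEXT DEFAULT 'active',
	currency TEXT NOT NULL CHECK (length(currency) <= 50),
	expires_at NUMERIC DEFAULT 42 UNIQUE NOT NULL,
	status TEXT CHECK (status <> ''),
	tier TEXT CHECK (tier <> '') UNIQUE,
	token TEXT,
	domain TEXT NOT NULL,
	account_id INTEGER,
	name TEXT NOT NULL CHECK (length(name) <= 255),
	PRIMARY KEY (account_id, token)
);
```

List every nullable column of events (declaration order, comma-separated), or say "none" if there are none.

- event_id: declared NOT NULL → not nullable.
- currency: part of the PRIMARY KEY, which implies NOT NULL → not nullable.
- expires_at: declared NOT NULL → not nullable.
- user_agent: part of the PRIMARY KEY, which implies NOT NULL → not nullable.
- payload: no NOT NULL constraint applies → nullable.
- email: no NOT NULL constraint applies → nullable.
- url: part of the PRIMARY KEY, which implies NOT NULL → not nullable.
- secret: UNIQUE does not imply NOT NULL → nullable.
- name: DEFAULT only fills an omitted column; an explicit NULL is still allowed → nullable.
- seats: no NOT NULL constraint applies → nullable.
- slug: declared NOT NULL → not nullable.

payload, email, secret, name, seats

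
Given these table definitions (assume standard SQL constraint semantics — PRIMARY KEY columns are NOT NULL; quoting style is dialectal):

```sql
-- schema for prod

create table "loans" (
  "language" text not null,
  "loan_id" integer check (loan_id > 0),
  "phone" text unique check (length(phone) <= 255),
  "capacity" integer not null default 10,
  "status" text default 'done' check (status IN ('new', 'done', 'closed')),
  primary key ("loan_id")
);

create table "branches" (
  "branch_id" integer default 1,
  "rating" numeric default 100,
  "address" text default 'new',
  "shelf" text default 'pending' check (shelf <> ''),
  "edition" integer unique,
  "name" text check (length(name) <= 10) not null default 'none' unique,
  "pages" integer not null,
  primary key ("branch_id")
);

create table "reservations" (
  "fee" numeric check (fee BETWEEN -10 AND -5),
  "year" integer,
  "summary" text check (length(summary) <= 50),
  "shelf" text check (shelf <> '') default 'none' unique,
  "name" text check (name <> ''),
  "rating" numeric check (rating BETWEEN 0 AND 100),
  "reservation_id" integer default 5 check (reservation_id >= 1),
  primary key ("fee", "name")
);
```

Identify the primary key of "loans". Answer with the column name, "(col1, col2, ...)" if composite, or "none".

loan_id

loan_id is declared PRIMARY KEY as a table-level PRIMARY KEY clause.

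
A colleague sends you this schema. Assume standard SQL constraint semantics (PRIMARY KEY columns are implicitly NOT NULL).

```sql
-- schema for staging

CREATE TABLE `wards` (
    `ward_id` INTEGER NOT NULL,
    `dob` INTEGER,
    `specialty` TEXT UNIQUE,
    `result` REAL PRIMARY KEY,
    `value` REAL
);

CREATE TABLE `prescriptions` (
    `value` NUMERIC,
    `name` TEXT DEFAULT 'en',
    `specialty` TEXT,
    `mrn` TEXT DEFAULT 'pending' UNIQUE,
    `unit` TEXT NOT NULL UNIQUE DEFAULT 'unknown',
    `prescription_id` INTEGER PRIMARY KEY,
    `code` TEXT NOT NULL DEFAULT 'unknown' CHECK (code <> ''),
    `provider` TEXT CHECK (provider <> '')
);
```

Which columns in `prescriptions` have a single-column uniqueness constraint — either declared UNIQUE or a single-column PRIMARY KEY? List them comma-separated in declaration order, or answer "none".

mrn, unit, prescription_id

- value: no UNIQUE or single-column PK constraint.
- name: no UNIQUE or single-column PK constraint.
- specialty: no UNIQUE or single-column PK constraint.
- mrn: declared UNIQUE → unique.
- unit: declared UNIQUE → unique.
- prescription_id: single-column PRIMARY KEY → unique.
- code: no UNIQUE or single-column PK constraint.
- provider: no UNIQUE or single-column PK constraint.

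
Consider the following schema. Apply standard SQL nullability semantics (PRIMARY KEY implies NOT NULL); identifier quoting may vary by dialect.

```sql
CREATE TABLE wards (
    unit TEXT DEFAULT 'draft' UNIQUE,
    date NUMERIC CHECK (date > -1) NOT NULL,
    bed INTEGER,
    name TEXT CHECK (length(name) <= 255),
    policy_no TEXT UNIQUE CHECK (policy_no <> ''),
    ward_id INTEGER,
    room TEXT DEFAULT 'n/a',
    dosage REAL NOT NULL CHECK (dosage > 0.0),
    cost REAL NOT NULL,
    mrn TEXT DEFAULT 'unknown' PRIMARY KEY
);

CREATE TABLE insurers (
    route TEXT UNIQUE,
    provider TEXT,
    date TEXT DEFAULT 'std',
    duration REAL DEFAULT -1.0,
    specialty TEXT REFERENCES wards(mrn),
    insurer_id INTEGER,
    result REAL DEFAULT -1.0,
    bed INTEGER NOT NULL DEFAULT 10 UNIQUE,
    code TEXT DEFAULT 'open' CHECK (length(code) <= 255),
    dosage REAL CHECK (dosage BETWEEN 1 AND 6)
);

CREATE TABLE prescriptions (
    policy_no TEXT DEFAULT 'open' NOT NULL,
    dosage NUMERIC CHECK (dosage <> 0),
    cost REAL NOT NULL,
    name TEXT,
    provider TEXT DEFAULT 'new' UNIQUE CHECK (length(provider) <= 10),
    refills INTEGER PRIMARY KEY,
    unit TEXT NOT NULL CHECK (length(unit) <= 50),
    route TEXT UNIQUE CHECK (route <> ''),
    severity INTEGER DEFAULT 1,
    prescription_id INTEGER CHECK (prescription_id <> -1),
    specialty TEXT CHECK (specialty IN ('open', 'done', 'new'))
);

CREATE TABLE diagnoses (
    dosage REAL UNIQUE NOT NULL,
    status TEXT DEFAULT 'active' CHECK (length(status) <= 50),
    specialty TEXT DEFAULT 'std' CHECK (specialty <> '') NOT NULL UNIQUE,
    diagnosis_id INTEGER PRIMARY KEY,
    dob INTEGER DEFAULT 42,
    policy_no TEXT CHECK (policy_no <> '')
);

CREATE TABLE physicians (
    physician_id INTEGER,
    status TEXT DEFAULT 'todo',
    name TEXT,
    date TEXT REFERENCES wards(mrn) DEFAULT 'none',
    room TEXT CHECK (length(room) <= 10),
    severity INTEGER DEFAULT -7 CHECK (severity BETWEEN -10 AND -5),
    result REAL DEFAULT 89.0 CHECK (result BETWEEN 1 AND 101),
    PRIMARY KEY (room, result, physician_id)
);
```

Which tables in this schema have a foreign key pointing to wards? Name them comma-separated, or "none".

- insurers.specialty references wards(mrn).
- physicians.date references wards(mrn).

insurers, physicians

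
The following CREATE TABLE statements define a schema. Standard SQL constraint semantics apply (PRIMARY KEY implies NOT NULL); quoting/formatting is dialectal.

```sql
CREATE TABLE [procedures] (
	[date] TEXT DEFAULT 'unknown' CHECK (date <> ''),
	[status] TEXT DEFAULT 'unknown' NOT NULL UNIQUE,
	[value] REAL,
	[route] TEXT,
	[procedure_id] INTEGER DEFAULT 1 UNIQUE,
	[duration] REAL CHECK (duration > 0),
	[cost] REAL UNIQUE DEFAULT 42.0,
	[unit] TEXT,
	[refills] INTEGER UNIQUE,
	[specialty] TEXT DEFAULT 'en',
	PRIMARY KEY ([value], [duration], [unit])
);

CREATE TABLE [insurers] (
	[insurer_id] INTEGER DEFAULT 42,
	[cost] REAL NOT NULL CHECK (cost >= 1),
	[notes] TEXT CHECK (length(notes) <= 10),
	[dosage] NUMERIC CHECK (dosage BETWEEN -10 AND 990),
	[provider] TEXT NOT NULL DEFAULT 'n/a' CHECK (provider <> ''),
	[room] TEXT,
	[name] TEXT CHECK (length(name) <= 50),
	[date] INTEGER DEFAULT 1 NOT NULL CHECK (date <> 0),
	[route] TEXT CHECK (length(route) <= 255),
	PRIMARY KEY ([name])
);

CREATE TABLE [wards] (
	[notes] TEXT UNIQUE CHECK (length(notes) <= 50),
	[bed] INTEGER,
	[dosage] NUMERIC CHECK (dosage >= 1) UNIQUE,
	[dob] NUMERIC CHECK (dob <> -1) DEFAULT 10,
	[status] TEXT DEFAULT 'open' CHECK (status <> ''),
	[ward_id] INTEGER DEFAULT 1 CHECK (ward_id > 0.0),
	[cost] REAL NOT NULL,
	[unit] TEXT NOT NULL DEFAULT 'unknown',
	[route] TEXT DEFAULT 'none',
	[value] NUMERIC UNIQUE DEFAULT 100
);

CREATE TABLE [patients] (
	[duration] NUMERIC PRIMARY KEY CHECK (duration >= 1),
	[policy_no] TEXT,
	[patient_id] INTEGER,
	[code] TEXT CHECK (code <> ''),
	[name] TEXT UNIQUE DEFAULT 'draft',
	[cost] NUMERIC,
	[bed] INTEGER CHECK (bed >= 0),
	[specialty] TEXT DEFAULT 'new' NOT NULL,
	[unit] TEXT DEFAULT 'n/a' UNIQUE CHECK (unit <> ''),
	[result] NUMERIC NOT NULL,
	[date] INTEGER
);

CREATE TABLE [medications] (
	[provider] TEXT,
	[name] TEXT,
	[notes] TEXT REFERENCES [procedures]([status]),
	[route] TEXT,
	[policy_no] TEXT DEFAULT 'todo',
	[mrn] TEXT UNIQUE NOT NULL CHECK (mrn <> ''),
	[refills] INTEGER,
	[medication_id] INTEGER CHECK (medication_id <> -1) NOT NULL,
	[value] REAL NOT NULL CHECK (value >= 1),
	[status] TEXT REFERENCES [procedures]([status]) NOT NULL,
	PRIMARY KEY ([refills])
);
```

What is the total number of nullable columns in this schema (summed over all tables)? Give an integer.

procedures: 6 nullable (date, route, procedure_id, cost, refills, specialty — PK (value, duration, unit) and explicit NOT NULL columns excluded).
insurers: 5 nullable (insurer_id, notes, dosage, room, route — PK (name) and explicit NOT NULL columns excluded).
wards: 8 nullable (notes, bed, dosage, dob, status, ward_id, route, value — PK none and explicit NOT NULL columns excluded).
patients: 8 nullable (policy_no, patient_id, code, name, cost, bed, unit, date — PK (duration) and explicit NOT NULL columns excluded).
medications: 5 nullable (provider, name, notes, route, policy_no — PK (refills) and explicit NOT NULL columns excluded).
Total: 6 + 5 + 8 + 8 + 5 = 32.

32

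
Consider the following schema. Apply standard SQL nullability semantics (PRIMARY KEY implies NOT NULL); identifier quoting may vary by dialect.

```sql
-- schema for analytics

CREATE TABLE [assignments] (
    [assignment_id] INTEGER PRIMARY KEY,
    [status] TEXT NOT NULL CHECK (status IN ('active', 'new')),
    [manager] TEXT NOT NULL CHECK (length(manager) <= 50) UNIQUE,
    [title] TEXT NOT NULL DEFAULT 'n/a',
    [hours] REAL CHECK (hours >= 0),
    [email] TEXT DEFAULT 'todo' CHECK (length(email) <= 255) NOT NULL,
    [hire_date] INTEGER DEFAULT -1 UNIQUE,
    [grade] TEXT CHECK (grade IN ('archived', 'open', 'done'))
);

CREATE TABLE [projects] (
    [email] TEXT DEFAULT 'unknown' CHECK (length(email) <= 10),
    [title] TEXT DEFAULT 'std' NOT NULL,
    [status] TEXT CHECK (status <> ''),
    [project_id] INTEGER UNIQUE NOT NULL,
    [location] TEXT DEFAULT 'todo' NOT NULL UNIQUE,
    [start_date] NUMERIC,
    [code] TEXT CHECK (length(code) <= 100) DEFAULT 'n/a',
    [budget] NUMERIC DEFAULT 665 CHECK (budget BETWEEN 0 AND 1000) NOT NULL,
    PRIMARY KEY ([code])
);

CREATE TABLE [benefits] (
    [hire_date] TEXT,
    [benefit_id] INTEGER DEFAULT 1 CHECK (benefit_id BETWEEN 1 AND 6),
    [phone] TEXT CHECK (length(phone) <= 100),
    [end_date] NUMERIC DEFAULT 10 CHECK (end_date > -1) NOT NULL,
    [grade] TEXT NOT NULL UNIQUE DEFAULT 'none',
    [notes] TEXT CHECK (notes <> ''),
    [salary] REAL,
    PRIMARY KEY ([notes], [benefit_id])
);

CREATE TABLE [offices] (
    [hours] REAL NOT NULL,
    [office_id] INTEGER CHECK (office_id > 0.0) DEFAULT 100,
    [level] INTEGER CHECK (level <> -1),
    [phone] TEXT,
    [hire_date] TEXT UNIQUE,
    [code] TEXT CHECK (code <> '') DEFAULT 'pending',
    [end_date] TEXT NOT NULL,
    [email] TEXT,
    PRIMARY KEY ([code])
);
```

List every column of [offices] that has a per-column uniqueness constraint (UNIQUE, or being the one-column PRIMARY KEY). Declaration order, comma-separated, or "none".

hire_date, code

- hours: no UNIQUE or single-column PK constraint.
- office_id: no UNIQUE or single-column PK constraint.
- level: no UNIQUE or single-column PK constraint.
- phone: no UNIQUE or single-column PK constraint.
- hire_date: declared UNIQUE → unique.
- code: single-column PRIMARY KEY → unique.
- end_date: no UNIQUE or single-column PK constraint.
- email: no UNIQUE or single-column PK constraint.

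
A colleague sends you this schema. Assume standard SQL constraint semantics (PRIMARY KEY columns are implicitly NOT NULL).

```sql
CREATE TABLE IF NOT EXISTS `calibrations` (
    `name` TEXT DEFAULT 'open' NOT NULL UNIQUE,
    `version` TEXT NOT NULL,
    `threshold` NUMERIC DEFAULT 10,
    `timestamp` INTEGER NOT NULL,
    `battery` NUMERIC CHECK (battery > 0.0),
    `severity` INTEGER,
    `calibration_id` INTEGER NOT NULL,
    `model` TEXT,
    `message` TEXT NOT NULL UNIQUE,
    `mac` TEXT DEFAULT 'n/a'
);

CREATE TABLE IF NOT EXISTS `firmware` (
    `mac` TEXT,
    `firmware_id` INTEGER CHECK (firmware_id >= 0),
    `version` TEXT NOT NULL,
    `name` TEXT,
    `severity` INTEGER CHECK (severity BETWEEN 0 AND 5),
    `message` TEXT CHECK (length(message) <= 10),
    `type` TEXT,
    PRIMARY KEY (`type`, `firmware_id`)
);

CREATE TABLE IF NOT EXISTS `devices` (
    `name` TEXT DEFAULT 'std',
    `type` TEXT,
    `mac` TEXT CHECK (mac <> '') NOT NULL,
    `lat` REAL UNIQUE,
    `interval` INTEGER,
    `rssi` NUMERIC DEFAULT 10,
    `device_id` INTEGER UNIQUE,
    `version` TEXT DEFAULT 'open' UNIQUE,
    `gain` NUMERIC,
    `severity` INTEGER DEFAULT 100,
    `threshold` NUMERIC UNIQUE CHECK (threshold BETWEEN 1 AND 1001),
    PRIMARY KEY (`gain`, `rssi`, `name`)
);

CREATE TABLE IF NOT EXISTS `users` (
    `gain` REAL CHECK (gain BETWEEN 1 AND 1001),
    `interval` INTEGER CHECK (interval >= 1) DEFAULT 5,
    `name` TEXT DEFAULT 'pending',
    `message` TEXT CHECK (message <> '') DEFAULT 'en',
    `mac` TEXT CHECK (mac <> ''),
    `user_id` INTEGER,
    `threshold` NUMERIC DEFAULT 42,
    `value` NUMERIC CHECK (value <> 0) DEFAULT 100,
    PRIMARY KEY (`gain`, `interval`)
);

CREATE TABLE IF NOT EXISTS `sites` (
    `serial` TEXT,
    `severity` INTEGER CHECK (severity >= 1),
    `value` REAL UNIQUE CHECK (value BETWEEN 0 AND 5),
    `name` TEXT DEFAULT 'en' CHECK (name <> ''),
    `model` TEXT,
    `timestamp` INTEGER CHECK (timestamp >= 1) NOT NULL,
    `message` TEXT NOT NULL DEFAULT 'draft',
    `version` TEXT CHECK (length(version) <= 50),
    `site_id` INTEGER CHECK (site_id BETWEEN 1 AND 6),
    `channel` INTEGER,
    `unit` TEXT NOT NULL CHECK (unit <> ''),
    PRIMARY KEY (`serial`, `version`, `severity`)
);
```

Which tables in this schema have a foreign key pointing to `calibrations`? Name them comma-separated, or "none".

No REFERENCES clause anywhere in the schema names calibrations.

none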